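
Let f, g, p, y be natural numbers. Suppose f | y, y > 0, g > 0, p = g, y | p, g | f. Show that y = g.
g | f and f | y, thus g | y. y > 0, so g ≤ y. p = g and y | p, so y | g. Since g > 0, y ≤ g. Since g ≤ y, g = y. Then y = g.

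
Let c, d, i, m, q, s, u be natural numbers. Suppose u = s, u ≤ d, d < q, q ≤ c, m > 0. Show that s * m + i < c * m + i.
u ≤ d and d < q, thus u < q. Since u = s, s < q. Since q ≤ c, s < c. m > 0, so s * m < c * m. Then s * m + i < c * m + i.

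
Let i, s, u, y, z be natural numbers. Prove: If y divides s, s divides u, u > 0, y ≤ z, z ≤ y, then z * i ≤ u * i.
y ≤ z and z ≤ y, so y = z. Because y divides s and s divides u, y divides u. u > 0, so y ≤ u. Since y = z, z ≤ u. By multiplying by a non-negative, z * i ≤ u * i.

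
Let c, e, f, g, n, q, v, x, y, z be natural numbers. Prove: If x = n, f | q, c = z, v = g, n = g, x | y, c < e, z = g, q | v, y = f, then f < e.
c = z and z = g, so c = g. From x = n and x | y, n | y. Since y = f, n | f. Since n = g, g | f. Since v = g and q | v, q | g. From f | q, f | g. g | f, so g = f. c = g, so c = f. Since c < e, f < e.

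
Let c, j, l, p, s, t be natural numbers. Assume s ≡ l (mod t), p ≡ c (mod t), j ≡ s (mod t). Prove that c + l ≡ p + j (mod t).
Since j ≡ s (mod t) and s ≡ l (mod t), j ≡ l (mod t). Since p ≡ c (mod t), p + j ≡ c + l (mod t). Then c + l ≡ p + j (mod t).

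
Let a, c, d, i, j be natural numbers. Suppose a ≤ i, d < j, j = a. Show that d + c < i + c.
j = a and d < j, thus d < a. Since a ≤ i, d < i. Then d + c < i + c.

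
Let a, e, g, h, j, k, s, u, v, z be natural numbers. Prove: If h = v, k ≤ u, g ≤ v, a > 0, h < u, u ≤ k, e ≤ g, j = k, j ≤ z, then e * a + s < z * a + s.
e ≤ g and g ≤ v, therefore e ≤ v. u ≤ k and k ≤ u, so u = k. h < u, so h < k. From j = k and j ≤ z, k ≤ z. h < k, so h < z. h = v, so v < z. Since e ≤ v, e < z. Using a > 0 and multiplying by a positive, e * a < z * a. Then e * a + s < z * a + s.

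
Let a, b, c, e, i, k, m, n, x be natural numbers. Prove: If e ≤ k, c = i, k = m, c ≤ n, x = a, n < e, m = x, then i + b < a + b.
k = m and m = x, thus k = x. x = a, so k = a. n < e and e ≤ k, so n < k. c ≤ n, so c < k. Since k = a, c < a. Since c = i, i < a. Then i + b < a + b.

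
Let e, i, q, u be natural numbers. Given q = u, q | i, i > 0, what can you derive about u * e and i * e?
u * e ≤ i * e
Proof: From q = u and q | i, u | i. Since i > 0, u ≤ i. Then u * e ≤ i * e.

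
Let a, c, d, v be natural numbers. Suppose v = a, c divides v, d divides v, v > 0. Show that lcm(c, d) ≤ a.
c divides v and d divides v, so lcm(c, d) divides v. Since v > 0, lcm(c, d) ≤ v. Because v = a, lcm(c, d) ≤ a.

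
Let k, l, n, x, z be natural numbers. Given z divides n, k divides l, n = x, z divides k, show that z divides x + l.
Because n = x and z divides n, z divides x. z divides k and k divides l, therefore z divides l. z divides x, so z divides x + l.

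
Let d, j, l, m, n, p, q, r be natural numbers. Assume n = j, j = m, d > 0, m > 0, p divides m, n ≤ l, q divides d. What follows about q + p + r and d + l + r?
q + p + r ≤ d + l + r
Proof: q divides d and d > 0, hence q ≤ d. From p divides m and m > 0, p ≤ m. n = j and j = m, hence n = m. n ≤ l, so m ≤ l. Since p ≤ m, p ≤ l. Then p + r ≤ l + r. From q ≤ d, q + p + r ≤ d + l + r.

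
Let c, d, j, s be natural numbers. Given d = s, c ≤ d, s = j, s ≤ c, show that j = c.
d = s and c ≤ d, therefore c ≤ s. s ≤ c, so c = s. s = j, so c = j. Then j = c.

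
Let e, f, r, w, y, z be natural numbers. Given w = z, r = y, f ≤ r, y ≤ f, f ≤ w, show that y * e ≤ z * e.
r = y and f ≤ r, thus f ≤ y. y ≤ f, so f = y. Since f ≤ w, y ≤ w. w = z, so y ≤ z. Then y * e ≤ z * e.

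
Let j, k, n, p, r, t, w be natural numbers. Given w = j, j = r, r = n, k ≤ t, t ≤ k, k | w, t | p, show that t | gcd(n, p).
w = j and j = r, therefore w = r. Since r = n, w = n. k ≤ t and t ≤ k, thus k = t. Since k | w, t | w. w = n, so t | n. From t | p, t | gcd(n, p).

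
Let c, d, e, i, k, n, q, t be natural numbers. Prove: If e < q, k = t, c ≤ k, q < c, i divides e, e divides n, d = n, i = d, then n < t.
i = d and d = n, thus i = n. Since i divides e, n divides e. e divides n, so e = n. Because k = t and c ≤ k, c ≤ t. q < c, so q < t. Since e < q, e < t. Since e = n, n < t.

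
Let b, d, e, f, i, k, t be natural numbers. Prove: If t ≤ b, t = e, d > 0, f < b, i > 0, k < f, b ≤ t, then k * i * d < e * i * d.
From b ≤ t and t ≤ b, b = t. Since t = e, b = e. k < f and f < b, hence k < b. Since b = e, k < e. Since i > 0, by multiplying by a positive, k * i < e * i. Combined with d > 0, by multiplying by a positive, k * i * d < e * i * d.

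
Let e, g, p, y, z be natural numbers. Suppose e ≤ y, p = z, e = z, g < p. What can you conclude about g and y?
g < y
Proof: p = z and g < p, therefore g < z. e = z and e ≤ y, thus z ≤ y. g < z, so g < y.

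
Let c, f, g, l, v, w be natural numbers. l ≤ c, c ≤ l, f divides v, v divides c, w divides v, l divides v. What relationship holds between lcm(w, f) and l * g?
lcm(w, f) divides l * g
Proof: c ≤ l and l ≤ c, so c = l. v divides c, so v divides l. l divides v, so v = l. w divides v and f divides v, so lcm(w, f) divides v. Since v = l, lcm(w, f) divides l. Then lcm(w, f) divides l * g.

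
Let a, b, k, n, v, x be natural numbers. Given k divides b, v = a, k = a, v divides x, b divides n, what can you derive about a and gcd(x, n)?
a divides gcd(x, n)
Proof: Since v = a and v divides x, a divides x. Because k = a and k divides b, a divides b. Since b divides n, a divides n. a divides x, so a divides gcd(x, n).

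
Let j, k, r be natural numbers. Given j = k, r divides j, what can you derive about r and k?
r divides k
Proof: j = k and r divides j. By substitution, r divides k.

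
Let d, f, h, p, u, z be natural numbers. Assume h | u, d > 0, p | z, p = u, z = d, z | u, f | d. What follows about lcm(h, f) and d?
lcm(h, f) ≤ d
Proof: p = u and p | z, hence u | z. Since z | u, u = z. Since z = d, u = d. h | u, so h | d. f | d, so lcm(h, f) | d. Since d > 0, lcm(h, f) ≤ d.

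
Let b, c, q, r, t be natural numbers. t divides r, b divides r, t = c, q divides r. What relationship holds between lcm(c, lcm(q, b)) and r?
lcm(c, lcm(q, b)) divides r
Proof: t = c and t divides r, hence c divides r. q divides r and b divides r, so lcm(q, b) divides r. c divides r, so lcm(c, lcm(q, b)) divides r.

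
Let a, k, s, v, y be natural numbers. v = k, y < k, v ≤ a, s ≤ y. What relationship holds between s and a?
s < a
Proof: v = k and v ≤ a, therefore k ≤ a. y < k, so y < a. s ≤ y, so s < a.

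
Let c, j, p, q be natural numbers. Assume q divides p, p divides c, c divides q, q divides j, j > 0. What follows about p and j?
p ≤ j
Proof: p divides c and c divides q, therefore p divides q. q divides p, so q = p. q divides j and j > 0, hence q ≤ j. q = p, so p ≤ j.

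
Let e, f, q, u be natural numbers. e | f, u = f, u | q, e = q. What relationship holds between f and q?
f = q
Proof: From e = q and e | f, q | f. Because u = f and u | q, f | q. Since q | f, q = f. Then f = q.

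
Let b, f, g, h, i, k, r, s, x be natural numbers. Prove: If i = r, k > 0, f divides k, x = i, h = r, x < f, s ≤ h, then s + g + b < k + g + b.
From h = r and s ≤ h, s ≤ r. x = i and i = r, thus x = r. x < f, so r < f. f divides k and k > 0, so f ≤ k. Since r < f, r < k. s ≤ r, so s < k. Then s + g < k + g. Then s + g + b < k + g + b.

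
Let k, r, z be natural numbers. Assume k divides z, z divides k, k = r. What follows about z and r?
z = r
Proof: z divides k and k divides z, hence z = k. k = r, so z = r.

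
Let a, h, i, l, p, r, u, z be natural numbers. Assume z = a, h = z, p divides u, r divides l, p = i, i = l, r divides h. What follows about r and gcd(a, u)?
r divides gcd(a, u)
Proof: h = z and r divides h, thus r divides z. Since z = a, r divides a. p = i and i = l, hence p = l. Since p divides u, l divides u. r divides l, so r divides u. r divides a, so r divides gcd(a, u).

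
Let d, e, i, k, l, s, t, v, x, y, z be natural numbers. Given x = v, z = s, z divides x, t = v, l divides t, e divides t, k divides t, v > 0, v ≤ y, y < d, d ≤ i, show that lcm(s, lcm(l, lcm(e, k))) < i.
z = s and z divides x, therefore s divides x. Since x = v, s divides v. From e divides t and k divides t, lcm(e, k) divides t. Since l divides t, lcm(l, lcm(e, k)) divides t. t = v, so lcm(l, lcm(e, k)) divides v. Since s divides v, lcm(s, lcm(l, lcm(e, k))) divides v. v > 0, so lcm(s, lcm(l, lcm(e, k))) ≤ v. v ≤ y and y < d, hence v < d. d ≤ i, so v < i. Since lcm(s, lcm(l, lcm(e, k))) ≤ v, lcm(s, lcm(l, lcm(e, k))) < i.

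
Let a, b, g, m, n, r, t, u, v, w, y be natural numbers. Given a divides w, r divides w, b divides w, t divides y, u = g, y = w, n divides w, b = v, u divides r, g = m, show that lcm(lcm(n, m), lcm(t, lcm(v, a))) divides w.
Because u = g and u divides r, g divides r. From r divides w, g divides w. From g = m, m divides w. Since n divides w, lcm(n, m) divides w. Because y = w and t divides y, t divides w. b = v and b divides w, thus v divides w. Since a divides w, lcm(v, a) divides w. t divides w, so lcm(t, lcm(v, a)) divides w. From lcm(n, m) divides w, lcm(lcm(n, m), lcm(t, lcm(v, a))) divides w.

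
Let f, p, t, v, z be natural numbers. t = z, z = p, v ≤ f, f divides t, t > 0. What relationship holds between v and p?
v ≤ p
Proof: From t = z and z = p, t = p. f divides t and t > 0, so f ≤ t. v ≤ f, so v ≤ t. From t = p, v ≤ p.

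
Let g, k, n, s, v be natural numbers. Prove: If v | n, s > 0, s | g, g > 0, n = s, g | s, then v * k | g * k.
Since s | g and g > 0, s ≤ g. Since g | s and s > 0, g ≤ s. s ≤ g, so s = g. n = s, so n = g. Because v | n, v | g. Then v * k | g * k.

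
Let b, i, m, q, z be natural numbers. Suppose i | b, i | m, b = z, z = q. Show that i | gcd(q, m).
Because b = z and z = q, b = q. Since i | b, i | q. Since i | m, i | gcd(q, m).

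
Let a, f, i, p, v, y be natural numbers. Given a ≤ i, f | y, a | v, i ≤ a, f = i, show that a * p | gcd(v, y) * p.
i ≤ a and a ≤ i, therefore i = a. f = i, so f = a. f | y, so a | y. Since a | v, a | gcd(v, y). Then a * p | gcd(v, y) * p.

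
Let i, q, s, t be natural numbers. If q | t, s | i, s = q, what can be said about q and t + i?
q | t + i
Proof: Because s = q and s | i, q | i. Since q | t, q | t + i.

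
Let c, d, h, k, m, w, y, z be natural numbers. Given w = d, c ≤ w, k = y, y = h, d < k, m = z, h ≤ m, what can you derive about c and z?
c < z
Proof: w = d and c ≤ w, thus c ≤ d. Because k = y and y = h, k = h. Since d < k, d < h. c ≤ d, so c < h. m = z and h ≤ m, so h ≤ z. c < h, so c < z.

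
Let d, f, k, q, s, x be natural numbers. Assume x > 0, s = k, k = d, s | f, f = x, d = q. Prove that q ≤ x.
k = d and d = q, so k = q. s = k and s | f, hence k | f. Since f = x, k | x. Since x > 0, k ≤ x. Because k = q, q ≤ x.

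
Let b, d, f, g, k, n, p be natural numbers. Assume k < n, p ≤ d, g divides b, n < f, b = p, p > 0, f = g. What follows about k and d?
k < d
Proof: Because k < n and n < f, k < f. Since f = g, k < g. From b = p and g divides b, g divides p. p > 0, so g ≤ p. Since p ≤ d, g ≤ d. k < g, so k < d.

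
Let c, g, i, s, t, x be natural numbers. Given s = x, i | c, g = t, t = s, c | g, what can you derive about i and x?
i | x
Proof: g = t and t = s, thus g = s. s = x, so g = x. i | c and c | g, therefore i | g. Since g = x, i | x.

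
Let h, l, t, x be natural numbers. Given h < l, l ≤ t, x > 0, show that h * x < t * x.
Because h < l and l ≤ t, h < t. x > 0, so h * x < t * x.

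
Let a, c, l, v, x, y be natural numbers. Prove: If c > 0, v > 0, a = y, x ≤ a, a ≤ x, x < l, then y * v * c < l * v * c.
x ≤ a and a ≤ x, thus x = a. From a = y, x = y. Because x < l, y < l. Since v > 0, y * v < l * v. Because c > 0, y * v * c < l * v * c.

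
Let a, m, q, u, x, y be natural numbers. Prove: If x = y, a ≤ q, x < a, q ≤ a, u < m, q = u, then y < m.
From a ≤ q and q ≤ a, a = q. q = u, so a = u. x = y and x < a, thus y < a. Since a = u, y < u. Because u < m, y < m.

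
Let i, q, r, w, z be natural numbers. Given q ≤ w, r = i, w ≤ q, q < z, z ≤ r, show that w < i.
q ≤ w and w ≤ q, so q = w. q < z, so w < z. Since z ≤ r, w < r. r = i, so w < i.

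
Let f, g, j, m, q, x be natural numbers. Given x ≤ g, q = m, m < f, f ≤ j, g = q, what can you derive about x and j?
x < j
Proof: g = q and q = m, hence g = m. Since x ≤ g, x ≤ m. From m < f and f ≤ j, m < j. x ≤ m, so x < j.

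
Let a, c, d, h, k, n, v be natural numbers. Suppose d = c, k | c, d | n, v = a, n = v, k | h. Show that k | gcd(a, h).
n = v and d | n, hence d | v. Since d = c, c | v. Since k | c, k | v. Since v = a, k | a. Since k | h, k | gcd(a, h).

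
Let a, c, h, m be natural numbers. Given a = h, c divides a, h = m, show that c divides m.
Since a = h and h = m, a = m. Since c divides a, c divides m.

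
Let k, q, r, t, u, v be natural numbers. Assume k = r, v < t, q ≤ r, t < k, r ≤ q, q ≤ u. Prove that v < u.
From v < t and t < k, v < k. Since k = r, v < r. Because q ≤ r and r ≤ q, q = r. q ≤ u, so r ≤ u. v < r, so v < u.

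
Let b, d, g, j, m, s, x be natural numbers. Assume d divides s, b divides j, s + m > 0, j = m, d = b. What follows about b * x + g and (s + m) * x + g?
b * x + g ≤ (s + m) * x + g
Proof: Because d = b and d divides s, b divides s. j = m and b divides j, so b divides m. b divides s, so b divides s + m. s + m > 0, so b ≤ s + m. By multiplying by a non-negative, b * x ≤ (s + m) * x. Then b * x + g ≤ (s + m) * x + g.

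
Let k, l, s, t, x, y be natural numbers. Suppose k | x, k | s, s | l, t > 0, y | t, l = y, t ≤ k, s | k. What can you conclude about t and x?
t | x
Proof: Since s | k and k | s, s = k. Since l = y and s | l, s | y. Since y | t, s | t. s = k, so k | t. t > 0, so k ≤ t. Since t ≤ k, k = t. k | x, so t | x.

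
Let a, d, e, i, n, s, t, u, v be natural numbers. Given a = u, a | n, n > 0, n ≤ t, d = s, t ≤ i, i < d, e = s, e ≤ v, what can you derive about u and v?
u < v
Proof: a | n and n > 0, therefore a ≤ n. n ≤ t, so a ≤ t. t ≤ i and i < d, so t < d. d = s, so t < s. a ≤ t, so a < s. Because e = s and e ≤ v, s ≤ v. a < s, so a < v. Since a = u, u < v.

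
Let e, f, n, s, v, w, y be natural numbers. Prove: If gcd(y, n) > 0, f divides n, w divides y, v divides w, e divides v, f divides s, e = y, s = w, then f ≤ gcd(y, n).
Because e divides v and v divides w, e divides w. e = y, so y divides w. Since w divides y, w = y. s = w, so s = y. f divides s, so f divides y. Since f divides n, f divides gcd(y, n). Since gcd(y, n) > 0, f ≤ gcd(y, n).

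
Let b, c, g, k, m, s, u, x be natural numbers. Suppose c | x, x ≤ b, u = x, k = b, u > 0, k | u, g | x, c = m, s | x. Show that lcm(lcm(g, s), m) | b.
Since k = b and k | u, b | u. Since u > 0, b ≤ u. Since u = x, b ≤ x. x ≤ b, so x = b. g | x and s | x, therefore lcm(g, s) | x. c = m and c | x, so m | x. lcm(g, s) | x, so lcm(lcm(g, s), m) | x. Since x = b, lcm(lcm(g, s), m) | b.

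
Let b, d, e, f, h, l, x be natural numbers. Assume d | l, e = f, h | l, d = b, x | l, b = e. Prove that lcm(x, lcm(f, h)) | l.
Since b = e and e = f, b = f. d = b and d | l, hence b | l. b = f, so f | l. h | l, so lcm(f, h) | l. x | l, so lcm(x, lcm(f, h)) | l.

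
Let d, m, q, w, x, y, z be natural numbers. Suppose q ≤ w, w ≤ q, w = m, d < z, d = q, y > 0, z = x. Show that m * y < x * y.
Since q ≤ w and w ≤ q, q = w. Since w = m, q = m. d = q, so d = m. z = x and d < z, thus d < x. Because d = m, m < x. Since y > 0, by multiplying by a positive, m * y < x * y.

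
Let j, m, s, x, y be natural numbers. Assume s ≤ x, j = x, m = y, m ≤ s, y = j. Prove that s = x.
m = y and y = j, therefore m = j. j = x, so m = x. Since m ≤ s, x ≤ s. Since s ≤ x, s = x.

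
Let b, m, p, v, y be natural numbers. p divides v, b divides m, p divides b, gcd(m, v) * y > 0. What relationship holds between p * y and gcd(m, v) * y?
p * y ≤ gcd(m, v) * y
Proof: p divides b and b divides m, so p divides m. Since p divides v, p divides gcd(m, v). Then p * y divides gcd(m, v) * y. From gcd(m, v) * y > 0, p * y ≤ gcd(m, v) * y.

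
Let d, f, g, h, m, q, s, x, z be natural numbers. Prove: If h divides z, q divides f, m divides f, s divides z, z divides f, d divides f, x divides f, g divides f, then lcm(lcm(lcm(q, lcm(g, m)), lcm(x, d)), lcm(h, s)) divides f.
Since g divides f and m divides f, lcm(g, m) divides f. Since q divides f, lcm(q, lcm(g, m)) divides f. Because x divides f and d divides f, lcm(x, d) divides f. Since lcm(q, lcm(g, m)) divides f, lcm(lcm(q, lcm(g, m)), lcm(x, d)) divides f. From h divides z and s divides z, lcm(h, s) divides z. Since z divides f, lcm(h, s) divides f. Since lcm(lcm(q, lcm(g, m)), lcm(x, d)) divides f, lcm(lcm(lcm(q, lcm(g, m)), lcm(x, d)), lcm(h, s)) divides f.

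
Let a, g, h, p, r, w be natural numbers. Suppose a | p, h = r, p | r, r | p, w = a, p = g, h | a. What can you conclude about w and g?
w = g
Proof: From r | p and p | r, r = p. Because h = r and h | a, r | a. r = p, so p | a. Since a | p, a = p. From w = a, w = p. p = g, so w = g.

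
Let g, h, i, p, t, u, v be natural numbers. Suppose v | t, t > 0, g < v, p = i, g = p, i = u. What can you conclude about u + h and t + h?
u + h < t + h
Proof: p = i and i = u, therefore p = u. Since g = p and g < v, p < v. p = u, so u < v. v | t and t > 0, thus v ≤ t. Since u < v, u < t. Then u + h < t + h.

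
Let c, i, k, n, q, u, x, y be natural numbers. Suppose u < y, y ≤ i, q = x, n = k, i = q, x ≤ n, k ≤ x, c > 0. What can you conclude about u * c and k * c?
u * c < k * c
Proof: n = k and x ≤ n, so x ≤ k. Since k ≤ x, x = k. Since q = x, q = k. Since u < y and y ≤ i, u < i. Since i = q, u < q. Since q = k, u < k. Since c > 0, by multiplying by a positive, u * c < k * c.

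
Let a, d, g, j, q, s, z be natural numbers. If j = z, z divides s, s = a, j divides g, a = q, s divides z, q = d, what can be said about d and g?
d divides g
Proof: Since s = a and a = q, s = q. Since q = d, s = d. z divides s and s divides z, thus z = s. Since j = z and j divides g, z divides g. Since z = s, s divides g. s = d, so d divides g.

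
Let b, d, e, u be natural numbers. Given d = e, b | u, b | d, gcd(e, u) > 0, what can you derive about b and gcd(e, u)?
b ≤ gcd(e, u)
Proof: d = e and b | d, therefore b | e. b | u, so b | gcd(e, u). gcd(e, u) > 0, so b ≤ gcd(e, u).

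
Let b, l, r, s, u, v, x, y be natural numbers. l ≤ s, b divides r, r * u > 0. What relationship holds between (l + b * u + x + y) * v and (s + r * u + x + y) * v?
(l + b * u + x + y) * v ≤ (s + r * u + x + y) * v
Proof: b divides r, thus b * u divides r * u. r * u > 0, so b * u ≤ r * u. Then b * u + x ≤ r * u + x. l ≤ s, so l + b * u + x ≤ s + r * u + x. Then l + b * u + x + y ≤ s + r * u + x + y. By multiplying by a non-negative, (l + b * u + x + y) * v ≤ (s + r * u + x + y) * v.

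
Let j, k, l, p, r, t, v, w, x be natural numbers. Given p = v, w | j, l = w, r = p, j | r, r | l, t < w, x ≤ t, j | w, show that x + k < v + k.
From r = p and p = v, r = v. j | w and w | j, therefore j = w. Since j | r, w | r. l = w and r | l, thus r | w. w | r, so w = r. x ≤ t and t < w, hence x < w. w = r, so x < r. Because r = v, x < v. Then x + k < v + k.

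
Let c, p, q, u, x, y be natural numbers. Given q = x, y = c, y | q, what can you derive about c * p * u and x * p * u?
c * p * u | x * p * u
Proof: From y = c and y | q, c | q. Since q = x, c | x. Then c * p | x * p. Then c * p * u | x * p * u.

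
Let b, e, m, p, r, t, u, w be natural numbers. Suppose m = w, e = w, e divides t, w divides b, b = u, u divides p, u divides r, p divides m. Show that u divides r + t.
b = u and w divides b, therefore w divides u. Since m = w and p divides m, p divides w. u divides p, so u divides w. Because w divides u, w = u. From e = w and e divides t, w divides t. Since w = u, u divides t. Since u divides r, u divides r + t.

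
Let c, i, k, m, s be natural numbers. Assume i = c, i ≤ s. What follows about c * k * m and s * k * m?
c * k * m ≤ s * k * m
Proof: From i = c and i ≤ s, c ≤ s. By multiplying by a non-negative, c * k ≤ s * k. By multiplying by a non-negative, c * k * m ≤ s * k * m.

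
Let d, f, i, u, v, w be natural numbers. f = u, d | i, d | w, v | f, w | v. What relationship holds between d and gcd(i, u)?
d | gcd(i, u)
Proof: d | w and w | v, thus d | v. v | f, so d | f. f = u, so d | u. Because d | i, d | gcd(i, u).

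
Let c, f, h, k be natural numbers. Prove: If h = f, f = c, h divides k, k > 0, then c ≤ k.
h = f and f = c, therefore h = c. Since h divides k and k > 0, h ≤ k. h = c, so c ≤ k.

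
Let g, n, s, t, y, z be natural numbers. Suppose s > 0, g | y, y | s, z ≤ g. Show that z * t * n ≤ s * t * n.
g | y and y | s, so g | s. s > 0, so g ≤ s. Because z ≤ g, z ≤ s. Then z * t ≤ s * t. Then z * t * n ≤ s * t * n.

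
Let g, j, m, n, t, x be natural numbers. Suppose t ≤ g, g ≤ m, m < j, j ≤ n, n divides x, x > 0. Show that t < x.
From t ≤ g and g ≤ m, t ≤ m. m < j and j ≤ n, therefore m < n. Since t ≤ m, t < n. n divides x and x > 0, hence n ≤ x. Since t < n, t < x.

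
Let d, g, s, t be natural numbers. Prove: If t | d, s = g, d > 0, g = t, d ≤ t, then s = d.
s = g and g = t, so s = t. Since t | d and d > 0, t ≤ d. d ≤ t, so t = d. Since s = t, s = d.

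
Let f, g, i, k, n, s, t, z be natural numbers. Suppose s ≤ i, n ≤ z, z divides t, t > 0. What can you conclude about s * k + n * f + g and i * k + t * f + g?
s * k + n * f + g ≤ i * k + t * f + g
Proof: Since s ≤ i, by multiplying by a non-negative, s * k ≤ i * k. z divides t and t > 0, thus z ≤ t. From n ≤ z, n ≤ t. By multiplying by a non-negative, n * f ≤ t * f. s * k ≤ i * k, so s * k + n * f ≤ i * k + t * f. Then s * k + n * f + g ≤ i * k + t * f + g.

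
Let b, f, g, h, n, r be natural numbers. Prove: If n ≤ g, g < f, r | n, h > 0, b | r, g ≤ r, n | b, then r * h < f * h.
Since n | b and b | r, n | r. Because r | n, n = r. Since n ≤ g, r ≤ g. Because g ≤ r, g = r. From g < f, r < f. h > 0, so r * h < f * h.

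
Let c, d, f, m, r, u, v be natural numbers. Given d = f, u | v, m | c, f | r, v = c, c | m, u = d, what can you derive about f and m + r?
f | m + r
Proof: c | m and m | c, hence c = m. Since v = c, v = m. Since u = d and u | v, d | v. d = f, so f | v. Because v = m, f | m. f | r, so f | m + r.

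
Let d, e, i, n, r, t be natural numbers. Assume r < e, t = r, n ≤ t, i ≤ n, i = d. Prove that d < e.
From i ≤ n and n ≤ t, i ≤ t. From i = d, d ≤ t. Since t = r, d ≤ r. Since r < e, d < e.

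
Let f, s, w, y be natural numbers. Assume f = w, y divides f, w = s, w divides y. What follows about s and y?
s = y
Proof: f = w and y divides f, hence y divides w. w divides y, so y = w. Since w = s, y = s. Then s = y.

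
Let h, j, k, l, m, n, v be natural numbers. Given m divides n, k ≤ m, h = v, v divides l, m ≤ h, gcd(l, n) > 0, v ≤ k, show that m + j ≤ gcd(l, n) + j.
v ≤ k and k ≤ m, therefore v ≤ m. From h = v and m ≤ h, m ≤ v. Since v ≤ m, v = m. v divides l, so m divides l. m divides n, so m divides gcd(l, n). gcd(l, n) > 0, so m ≤ gcd(l, n). Then m + j ≤ gcd(l, n) + j.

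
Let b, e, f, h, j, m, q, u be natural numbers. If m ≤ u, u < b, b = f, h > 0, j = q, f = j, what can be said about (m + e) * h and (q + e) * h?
(m + e) * h < (q + e) * h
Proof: f = j and j = q, thus f = q. Since b = f, b = q. m ≤ u and u < b, hence m < b. Since b = q, m < q. Then m + e < q + e. Since h > 0, (m + e) * h < (q + e) * h.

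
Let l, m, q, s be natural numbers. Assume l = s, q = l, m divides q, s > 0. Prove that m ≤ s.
From q = l and m divides q, m divides l. l = s, so m divides s. s > 0, so m ≤ s.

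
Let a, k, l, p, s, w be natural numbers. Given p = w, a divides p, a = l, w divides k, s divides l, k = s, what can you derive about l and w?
l = w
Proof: Since a = l and a divides p, l divides p. Since p = w, l divides w. k = s and w divides k, thus w divides s. s divides l, so w divides l. l divides w, so l = w.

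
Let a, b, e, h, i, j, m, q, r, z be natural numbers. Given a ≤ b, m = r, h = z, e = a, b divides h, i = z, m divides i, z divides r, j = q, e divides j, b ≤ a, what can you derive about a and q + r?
a divides q + r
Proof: Because j = q and e divides j, e divides q. e = a, so a divides q. m = r and m divides i, so r divides i. Since i = z, r divides z. z divides r, so z = r. Since h = z, h = r. b ≤ a and a ≤ b, therefore b = a. b divides h, so a divides h. h = r, so a divides r. Since a divides q, a divides q + r.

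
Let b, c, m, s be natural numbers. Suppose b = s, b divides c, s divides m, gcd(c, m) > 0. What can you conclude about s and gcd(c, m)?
s ≤ gcd(c, m)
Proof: b = s and b divides c, therefore s divides c. s divides m, so s divides gcd(c, m). gcd(c, m) > 0, so s ≤ gcd(c, m).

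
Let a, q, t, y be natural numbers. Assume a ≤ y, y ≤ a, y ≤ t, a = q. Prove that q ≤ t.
y ≤ a and a ≤ y, therefore y = a. Since a = q, y = q. y ≤ t, so q ≤ t.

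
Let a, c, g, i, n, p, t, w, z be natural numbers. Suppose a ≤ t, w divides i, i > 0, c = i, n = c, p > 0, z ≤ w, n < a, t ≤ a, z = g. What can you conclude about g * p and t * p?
g * p < t * p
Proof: a ≤ t and t ≤ a, thus a = t. From z = g and z ≤ w, g ≤ w. Because w divides i and i > 0, w ≤ i. g ≤ w, so g ≤ i. Since n = c and c = i, n = i. Since n < a, i < a. g ≤ i, so g < a. a = t, so g < t. Since p > 0, by multiplying by a positive, g * p < t * p.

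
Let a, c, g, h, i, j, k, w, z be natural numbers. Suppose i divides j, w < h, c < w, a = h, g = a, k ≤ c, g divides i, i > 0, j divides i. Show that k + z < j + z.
Because i divides j and j divides i, i = j. k ≤ c and c < w, thus k < w. Since w < h, k < h. From g = a and g divides i, a divides i. Because i > 0, a ≤ i. Since a = h, h ≤ i. k < h, so k < i. i = j, so k < j. Then k + z < j + z.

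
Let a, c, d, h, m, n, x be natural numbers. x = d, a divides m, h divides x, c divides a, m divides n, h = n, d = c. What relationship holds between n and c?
n = c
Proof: x = d and h divides x, hence h divides d. From h = n, n divides d. d = c, so n divides c. c divides a and a divides m, thus c divides m. Because m divides n, c divides n. Because n divides c, n = c.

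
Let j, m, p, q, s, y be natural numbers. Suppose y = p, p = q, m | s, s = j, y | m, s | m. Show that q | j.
m | s and s | m, thus m = s. Since s = j, m = j. y = p and y | m, therefore p | m. From m = j, p | j. Since p = q, q | j.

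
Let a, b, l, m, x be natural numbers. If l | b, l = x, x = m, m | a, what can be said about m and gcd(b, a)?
m | gcd(b, a)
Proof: l = x and x = m, therefore l = m. Since l | b, m | b. Since m | a, m | gcd(b, a).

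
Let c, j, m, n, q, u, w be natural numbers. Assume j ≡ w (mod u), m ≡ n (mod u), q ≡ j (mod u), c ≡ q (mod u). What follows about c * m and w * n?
c * m ≡ w * n (mod u)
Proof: Since c ≡ q (mod u) and q ≡ j (mod u), c ≡ j (mod u). j ≡ w (mod u), so c ≡ w (mod u). Combining with m ≡ n (mod u), by multiplying congruences, c * m ≡ w * n (mod u).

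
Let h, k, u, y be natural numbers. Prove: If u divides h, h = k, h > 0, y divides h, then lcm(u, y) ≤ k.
From u divides h and y divides h, lcm(u, y) divides h. h > 0, so lcm(u, y) ≤ h. h = k, so lcm(u, y) ≤ k.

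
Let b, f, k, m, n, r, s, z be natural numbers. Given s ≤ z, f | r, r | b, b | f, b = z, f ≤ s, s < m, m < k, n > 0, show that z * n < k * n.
From f | r and r | b, f | b. Since b | f, f = b. Because b = z, f = z. f ≤ s, so z ≤ s. Since s ≤ z, s = z. s < m and m < k, hence s < k. s = z, so z < k. n > 0, so z * n < k * n.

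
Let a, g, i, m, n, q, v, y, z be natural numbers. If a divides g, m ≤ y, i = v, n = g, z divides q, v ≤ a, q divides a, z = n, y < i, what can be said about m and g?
m < g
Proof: m ≤ y and y < i, hence m < i. Since i = v, m < v. Because z = n and n = g, z = g. z divides q and q divides a, so z divides a. z = g, so g divides a. Since a divides g, a = g. v ≤ a, so v ≤ g. m < v, so m < g.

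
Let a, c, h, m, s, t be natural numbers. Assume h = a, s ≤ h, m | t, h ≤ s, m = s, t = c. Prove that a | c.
s ≤ h and h ≤ s, hence s = h. Since m = s, m = h. Since h = a, m = a. t = c and m | t, hence m | c. Since m = a, a | c.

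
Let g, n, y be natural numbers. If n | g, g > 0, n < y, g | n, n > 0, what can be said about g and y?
g < y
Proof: n | g and g > 0, therefore n ≤ g. Since g | n and n > 0, g ≤ n. Since n ≤ g, n = g. n < y, so g < y.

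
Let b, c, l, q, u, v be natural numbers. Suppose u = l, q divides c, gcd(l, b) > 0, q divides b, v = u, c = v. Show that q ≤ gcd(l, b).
v = u and u = l, thus v = l. c = v and q divides c, hence q divides v. v = l, so q divides l. q divides b, so q divides gcd(l, b). Since gcd(l, b) > 0, q ≤ gcd(l, b).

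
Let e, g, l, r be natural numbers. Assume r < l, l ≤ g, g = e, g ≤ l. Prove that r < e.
l ≤ g and g ≤ l, so l = g. Because g = e, l = e. Since r < l, r < e.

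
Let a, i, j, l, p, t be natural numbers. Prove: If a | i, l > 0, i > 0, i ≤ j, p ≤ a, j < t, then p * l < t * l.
a | i and i > 0, therefore a ≤ i. Since p ≤ a, p ≤ i. i ≤ j and j < t, hence i < t. Since p ≤ i, p < t. Since l > 0, p * l < t * l.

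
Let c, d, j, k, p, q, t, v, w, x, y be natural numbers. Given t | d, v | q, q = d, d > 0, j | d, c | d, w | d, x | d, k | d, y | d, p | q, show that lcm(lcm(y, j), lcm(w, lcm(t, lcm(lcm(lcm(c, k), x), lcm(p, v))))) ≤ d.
Since y | d and j | d, lcm(y, j) | d. Because c | d and k | d, lcm(c, k) | d. Since x | d, lcm(lcm(c, k), x) | d. p | q and v | q, so lcm(p, v) | q. Because q = d, lcm(p, v) | d. Since lcm(lcm(c, k), x) | d, lcm(lcm(lcm(c, k), x), lcm(p, v)) | d. Since t | d, lcm(t, lcm(lcm(lcm(c, k), x), lcm(p, v))) | d. w | d, so lcm(w, lcm(t, lcm(lcm(lcm(c, k), x), lcm(p, v)))) | d. Because lcm(y, j) | d, lcm(lcm(y, j), lcm(w, lcm(t, lcm(lcm(lcm(c, k), x), lcm(p, v))))) | d. Since d > 0, lcm(lcm(y, j), lcm(w, lcm(t, lcm(lcm(lcm(c, k), x), lcm(p, v))))) ≤ d.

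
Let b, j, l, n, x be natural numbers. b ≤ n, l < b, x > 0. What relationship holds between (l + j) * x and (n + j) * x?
(l + j) * x < (n + j) * x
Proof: From l < b and b ≤ n, l < n. Then l + j < n + j. Using x > 0, by multiplying by a positive, (l + j) * x < (n + j) * x.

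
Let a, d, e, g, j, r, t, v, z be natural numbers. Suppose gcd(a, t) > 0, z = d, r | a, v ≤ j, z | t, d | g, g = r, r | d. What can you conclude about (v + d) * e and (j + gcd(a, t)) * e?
(v + d) * e ≤ (j + gcd(a, t)) * e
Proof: Since g = r and d | g, d | r. Because r | d, r = d. Since r | a, d | a. z = d and z | t, so d | t. Since d | a, d | gcd(a, t). gcd(a, t) > 0, so d ≤ gcd(a, t). Since v ≤ j, v + d ≤ j + gcd(a, t). Then (v + d) * e ≤ (j + gcd(a, t)) * e.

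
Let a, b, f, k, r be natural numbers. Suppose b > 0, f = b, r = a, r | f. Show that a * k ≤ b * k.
r = a and r | f, hence a | f. Since f = b, a | b. b > 0, so a ≤ b. Then a * k ≤ b * k.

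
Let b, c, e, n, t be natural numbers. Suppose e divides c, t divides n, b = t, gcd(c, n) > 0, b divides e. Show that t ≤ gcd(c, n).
Because b = t and b divides e, t divides e. Since e divides c, t divides c. Since t divides n, t divides gcd(c, n). gcd(c, n) > 0, so t ≤ gcd(c, n).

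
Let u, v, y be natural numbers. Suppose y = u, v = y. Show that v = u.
v = y and y = u. By transitivity, v = u.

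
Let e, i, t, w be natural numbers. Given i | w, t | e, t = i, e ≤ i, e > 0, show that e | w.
Because t = i and t | e, i | e. Since e > 0, i ≤ e. e ≤ i, so i = e. From i | w, e | w.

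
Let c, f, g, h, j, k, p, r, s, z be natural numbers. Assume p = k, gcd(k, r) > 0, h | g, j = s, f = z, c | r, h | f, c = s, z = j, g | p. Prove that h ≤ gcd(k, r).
Because h | g and g | p, h | p. p = k, so h | k. z = j and j = s, so z = s. Because f = z and h | f, h | z. z = s, so h | s. c = s and c | r, hence s | r. Since h | s, h | r. Since h | k, h | gcd(k, r). Since gcd(k, r) > 0, h ≤ gcd(k, r).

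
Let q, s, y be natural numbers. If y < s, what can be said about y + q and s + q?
y + q < s + q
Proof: Since y < s, by adding to both sides, y + q < s + q.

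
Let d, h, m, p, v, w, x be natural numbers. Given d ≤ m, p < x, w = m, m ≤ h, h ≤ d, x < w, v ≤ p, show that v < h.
Because h ≤ d and d ≤ m, h ≤ m. m ≤ h, so m = h. w = m, so w = h. p < x and x < w, therefore p < w. v ≤ p, so v < w. Because w = h, v < h.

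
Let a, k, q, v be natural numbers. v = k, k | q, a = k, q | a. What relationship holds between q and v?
q = v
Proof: a = k and q | a, thus q | k. Since k | q, k = q. Since v = k, v = q. Then q = v.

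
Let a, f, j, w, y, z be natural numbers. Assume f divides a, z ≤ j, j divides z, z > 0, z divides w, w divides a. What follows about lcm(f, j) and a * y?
lcm(f, j) divides a * y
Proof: Because j divides z and z > 0, j ≤ z. z ≤ j, so z = j. z divides w and w divides a, hence z divides a. From z = j, j divides a. Since f divides a, lcm(f, j) divides a. Then lcm(f, j) divides a * y.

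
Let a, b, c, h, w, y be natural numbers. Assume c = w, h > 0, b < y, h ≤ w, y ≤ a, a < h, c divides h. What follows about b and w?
b < w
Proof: From c = w and c divides h, w divides h. h > 0, so w ≤ h. Since h ≤ w, h = w. y ≤ a and a < h, thus y < h. Because h = w, y < w. Because b < y, b < w.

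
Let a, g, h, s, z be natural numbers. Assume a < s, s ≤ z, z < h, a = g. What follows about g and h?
g < h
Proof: s ≤ z and z < h, hence s < h. a < s, so a < h. a = g, so g < h.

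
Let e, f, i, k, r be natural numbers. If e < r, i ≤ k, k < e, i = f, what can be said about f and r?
f < r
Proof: Because i = f and i ≤ k, f ≤ k. Since k < e, f < e. e < r, so f < r.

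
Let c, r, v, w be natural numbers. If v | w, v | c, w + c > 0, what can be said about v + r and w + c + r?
v + r ≤ w + c + r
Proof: v | w and v | c, thus v | w + c. Since w + c > 0, v ≤ w + c. Then v + r ≤ w + c + r.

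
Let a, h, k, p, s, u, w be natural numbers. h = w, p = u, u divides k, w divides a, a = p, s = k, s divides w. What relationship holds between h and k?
h = k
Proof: From a = p and p = u, a = u. w divides a, so w divides u. Since u divides k, w divides k. Since s = k and s divides w, k divides w. w divides k, so w = k. From h = w, h = k.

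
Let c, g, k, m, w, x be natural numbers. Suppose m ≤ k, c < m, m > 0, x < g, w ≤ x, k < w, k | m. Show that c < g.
From k | m and m > 0, k ≤ m. Since m ≤ k, k = m. Because w ≤ x and x < g, w < g. Since k < w, k < g. Since k = m, m < g. Since c < m, c < g.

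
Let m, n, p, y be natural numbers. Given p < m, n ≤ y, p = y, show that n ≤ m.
p = y and p < m, thus y < m. Since n ≤ y, n < m. Then n ≤ m.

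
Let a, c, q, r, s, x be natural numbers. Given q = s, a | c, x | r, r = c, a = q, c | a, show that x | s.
Because a = q and q = s, a = s. From c | a and a | c, c = a. r = c, so r = a. Because x | r, x | a. a = s, so x | s.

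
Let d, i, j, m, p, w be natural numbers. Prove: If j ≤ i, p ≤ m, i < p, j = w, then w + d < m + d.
Because j ≤ i and i < p, j < p. p ≤ m, so j < m. Since j = w, w < m. Then w + d < m + d.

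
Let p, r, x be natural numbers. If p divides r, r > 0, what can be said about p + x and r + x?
p + x ≤ r + x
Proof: p divides r and r > 0, therefore p ≤ r. Then p + x ≤ r + x.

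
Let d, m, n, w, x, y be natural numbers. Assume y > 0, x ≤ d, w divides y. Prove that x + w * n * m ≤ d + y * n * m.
w divides y and y > 0, therefore w ≤ y. By multiplying by a non-negative, w * n ≤ y * n. By multiplying by a non-negative, w * n * m ≤ y * n * m. x ≤ d, so x + w * n * m ≤ d + y * n * m.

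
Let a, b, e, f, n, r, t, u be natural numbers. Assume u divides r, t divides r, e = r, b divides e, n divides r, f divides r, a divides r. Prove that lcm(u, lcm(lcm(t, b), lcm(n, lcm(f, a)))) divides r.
e = r and b divides e, hence b divides r. Since t divides r, lcm(t, b) divides r. Since f divides r and a divides r, lcm(f, a) divides r. n divides r, so lcm(n, lcm(f, a)) divides r. From lcm(t, b) divides r, lcm(lcm(t, b), lcm(n, lcm(f, a))) divides r. u divides r, so lcm(u, lcm(lcm(t, b), lcm(n, lcm(f, a)))) divides r.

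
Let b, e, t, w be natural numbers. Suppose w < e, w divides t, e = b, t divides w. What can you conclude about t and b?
t < b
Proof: Because w divides t and t divides w, w = t. From e = b and w < e, w < b. w = t, so t < b.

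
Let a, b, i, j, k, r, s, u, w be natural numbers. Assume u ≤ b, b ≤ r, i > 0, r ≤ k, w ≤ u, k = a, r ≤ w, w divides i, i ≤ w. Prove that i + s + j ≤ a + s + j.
w ≤ u and u ≤ b, thus w ≤ b. b ≤ r, so w ≤ r. r ≤ w, so r = w. w divides i and i > 0, so w ≤ i. Since i ≤ w, w = i. Because r = w, r = i. k = a and r ≤ k, therefore r ≤ a. From r = i, i ≤ a. Then i + s ≤ a + s. Then i + s + j ≤ a + s + j.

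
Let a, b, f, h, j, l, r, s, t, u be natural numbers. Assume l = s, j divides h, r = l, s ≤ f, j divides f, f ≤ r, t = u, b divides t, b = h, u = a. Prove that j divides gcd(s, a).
r = l and l = s, therefore r = s. From f ≤ r, f ≤ s. Since s ≤ f, f = s. Since j divides f, j divides s. From t = u and u = a, t = a. From b = h and b divides t, h divides t. From t = a, h divides a. Since j divides h, j divides a. Since j divides s, j divides gcd(s, a).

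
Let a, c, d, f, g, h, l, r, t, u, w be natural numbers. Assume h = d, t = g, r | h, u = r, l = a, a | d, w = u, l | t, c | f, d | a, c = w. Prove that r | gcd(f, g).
Because c = w and w = u, c = u. Because c | f, u | f. Since u = r, r | f. d | a and a | d, thus d = a. h = d and r | h, so r | d. d = a, so r | a. Because t = g and l | t, l | g. l = a, so a | g. Since r | a, r | g. r | f, so r | gcd(f, g).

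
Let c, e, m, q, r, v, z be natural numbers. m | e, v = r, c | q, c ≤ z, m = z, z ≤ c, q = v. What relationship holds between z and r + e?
z | r + e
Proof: From q = v and v = r, q = r. From c ≤ z and z ≤ c, c = z. Since c | q, z | q. From q = r, z | r. m = z and m | e, hence z | e. z | r, so z | r + e.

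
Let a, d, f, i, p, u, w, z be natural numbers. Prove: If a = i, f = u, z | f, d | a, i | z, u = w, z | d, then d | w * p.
a = i and d | a, hence d | i. Since i | z, d | z. z | d, so z = d. Because f = u and z | f, z | u. u = w, so z | w. Since z = d, d | w. Then d | w * p.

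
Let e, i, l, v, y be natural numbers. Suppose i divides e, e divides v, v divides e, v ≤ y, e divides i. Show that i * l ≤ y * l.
From v divides e and e divides v, v = e. e divides i and i divides e, hence e = i. v = e, so v = i. From v ≤ y, i ≤ y. By multiplying by a non-negative, i * l ≤ y * l.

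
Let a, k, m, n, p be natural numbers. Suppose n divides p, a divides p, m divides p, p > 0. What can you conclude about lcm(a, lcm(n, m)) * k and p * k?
lcm(a, lcm(n, m)) * k ≤ p * k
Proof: n divides p and m divides p, hence lcm(n, m) divides p. Since a divides p, lcm(a, lcm(n, m)) divides p. p > 0, so lcm(a, lcm(n, m)) ≤ p. By multiplying by a non-negative, lcm(a, lcm(n, m)) * k ≤ p * k.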